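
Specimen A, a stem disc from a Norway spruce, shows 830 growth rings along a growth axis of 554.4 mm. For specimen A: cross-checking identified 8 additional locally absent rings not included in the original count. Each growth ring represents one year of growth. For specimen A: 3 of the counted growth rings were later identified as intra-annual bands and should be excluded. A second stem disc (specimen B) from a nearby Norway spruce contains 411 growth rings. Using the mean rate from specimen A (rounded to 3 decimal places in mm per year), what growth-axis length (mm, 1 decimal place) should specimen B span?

Specimen A: correcting the raw count gives 830 − 3 + 8 = 835 true growth rings.
A: 554.4 mm over 835 years gives 554.4 / 835 ≈ 0.664 mm/year.
B's length ≈ 0.664 × 411 = 272.9 mm.

272.9 mm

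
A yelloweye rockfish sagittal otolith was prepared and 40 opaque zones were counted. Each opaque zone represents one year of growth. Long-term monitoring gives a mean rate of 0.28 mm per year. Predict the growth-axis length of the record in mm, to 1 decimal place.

40 years of growth are recorded.
Length ≈ 0.28 × 40 = 11.2 mm.

11.2 mm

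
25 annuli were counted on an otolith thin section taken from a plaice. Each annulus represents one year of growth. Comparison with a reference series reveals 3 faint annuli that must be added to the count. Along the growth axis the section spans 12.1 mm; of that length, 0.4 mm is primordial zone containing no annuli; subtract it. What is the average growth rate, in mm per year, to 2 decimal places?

0.42 mm per year

Adjusted count: 25 + 3 = 28 annuli.
Removing the 0.4 mm offcut leaves 12.1 − 0.4 = 11.7 mm.
Extension rate ≈ 11.7 / 28 = 0.42 mm per year.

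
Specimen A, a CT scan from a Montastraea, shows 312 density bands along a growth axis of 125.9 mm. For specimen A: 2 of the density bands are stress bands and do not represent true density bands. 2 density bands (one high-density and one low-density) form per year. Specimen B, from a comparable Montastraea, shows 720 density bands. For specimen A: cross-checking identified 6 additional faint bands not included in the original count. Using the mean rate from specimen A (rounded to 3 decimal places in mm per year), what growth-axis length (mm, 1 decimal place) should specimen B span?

286.9 mm

Specimen A: correcting the raw count gives 312 − 2 + 6 = 316 true density bands.
Specimen A: with 2 density bands per year, 316 / 2 = 158 years.
A: Mean rate = 125.9 mm / 158 years ≈ 0.797 mm/yr.
Specimen B: with 2 density bands per year, 720 / 2 = 360 years. For B, 0.797 mm/year × 360 years = 286.9 mm.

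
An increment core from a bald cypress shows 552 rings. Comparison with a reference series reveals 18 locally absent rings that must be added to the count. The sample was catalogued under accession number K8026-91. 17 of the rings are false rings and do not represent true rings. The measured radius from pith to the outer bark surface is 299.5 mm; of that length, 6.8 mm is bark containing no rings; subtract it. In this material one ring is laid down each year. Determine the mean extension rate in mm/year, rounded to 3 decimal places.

0.529 mm/year

Correcting the raw count gives 552 − 17 + 18 = 553 true rings.
The growth record spans 299.5 − 6.8 = 292.7 mm.
Extension rate ≈ 292.7 / 553 = 0.529 mm/year.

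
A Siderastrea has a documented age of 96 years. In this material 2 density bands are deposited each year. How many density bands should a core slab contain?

192 density bands

Expected density bands: 96 × 2 = 192.
So 192 density bands should be present.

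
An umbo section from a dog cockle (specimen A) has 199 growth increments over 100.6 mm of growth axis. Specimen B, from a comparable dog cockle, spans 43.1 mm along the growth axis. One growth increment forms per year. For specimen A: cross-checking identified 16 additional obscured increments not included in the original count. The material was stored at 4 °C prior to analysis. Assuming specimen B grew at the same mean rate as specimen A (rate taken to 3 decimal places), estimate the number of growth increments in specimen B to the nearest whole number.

Specimen A: correcting the raw count gives 199 + 16 = 215 true growth increments.
A: Mean rate = 100.6 mm / 215 years ≈ 0.468 mm per year.
For B, 43.1 / 0.468 = 92.09 years ≈ 92 growth increments.

92 growth increments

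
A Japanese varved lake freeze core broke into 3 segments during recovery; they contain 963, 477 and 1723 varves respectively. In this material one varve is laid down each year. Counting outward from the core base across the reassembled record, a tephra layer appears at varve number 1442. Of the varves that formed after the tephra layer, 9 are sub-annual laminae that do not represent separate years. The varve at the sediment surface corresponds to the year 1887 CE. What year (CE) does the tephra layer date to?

175 CE

Total varves = 963 + 477 + 1723 = 3163.
The tephra layer sits at varve 1442 from the core base, so 3163 − 1442 = 1721 varves formed after it.
1721 − 9 false = 1712 true varves after the tephra layer.
Counting back 1712 years from 1887 CE places the tephra layer in 1887 − 1712 = 175 CE.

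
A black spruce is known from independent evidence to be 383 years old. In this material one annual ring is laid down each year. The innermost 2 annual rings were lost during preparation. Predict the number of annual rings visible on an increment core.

One annual ring per year gives 383 annual rings over 383 years.
383 − 2 missed = 381 annual rings expected in the prepared section.

381 annual rings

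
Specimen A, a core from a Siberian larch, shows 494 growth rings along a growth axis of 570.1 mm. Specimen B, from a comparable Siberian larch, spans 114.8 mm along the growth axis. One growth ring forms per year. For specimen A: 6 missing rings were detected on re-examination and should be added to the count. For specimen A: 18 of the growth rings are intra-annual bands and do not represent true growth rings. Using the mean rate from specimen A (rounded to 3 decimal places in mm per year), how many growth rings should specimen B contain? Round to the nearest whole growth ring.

Specimen A: true growth ring count = 494 − 18 + 6 = 482.
A: Mean rate = 570.1 mm / 482 years ≈ 1.183 mm/yr.
Specimen B: 114.8 mm / 1.183 mm per year = 97.04 years ≈ 97 growth rings.

97 growth rings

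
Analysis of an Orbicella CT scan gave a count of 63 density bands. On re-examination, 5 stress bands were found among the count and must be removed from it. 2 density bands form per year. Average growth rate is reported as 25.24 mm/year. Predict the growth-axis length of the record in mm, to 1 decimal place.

After corrections the count is 63 − 5 = 58 density bands.
Dividing by 2 density bands per year: 58 / 2 = 29 years.
29 years at 25.24 mm/year gives 25.24 × 29 = 732.0 mm.

732.0 mm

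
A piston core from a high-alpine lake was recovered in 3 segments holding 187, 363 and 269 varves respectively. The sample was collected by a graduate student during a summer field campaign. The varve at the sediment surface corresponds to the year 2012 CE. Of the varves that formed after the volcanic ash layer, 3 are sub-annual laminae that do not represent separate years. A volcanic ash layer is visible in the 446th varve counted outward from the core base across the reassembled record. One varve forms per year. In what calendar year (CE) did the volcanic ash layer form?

1642 CE

Total varves = 187 + 363 + 269 = 819.
819 − 446 = 373 varves lie beyond the volcanic ash layer toward the sediment surface.
373 − 3 false = 370 true varves after the volcanic ash layer.
2012 − 370 = 1642 CE.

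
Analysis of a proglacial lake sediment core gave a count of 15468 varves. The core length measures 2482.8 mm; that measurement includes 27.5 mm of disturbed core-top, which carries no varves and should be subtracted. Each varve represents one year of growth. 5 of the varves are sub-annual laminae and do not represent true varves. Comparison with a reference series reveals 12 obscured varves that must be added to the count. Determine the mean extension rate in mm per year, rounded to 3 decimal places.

Adjusted count: 15468 − 5 + 12 = 15475 varves.
Removing the 27.5 mm offcut leaves 2482.8 − 27.5 = 2455.3 mm.
2455.3 mm over 15475 years gives 2455.3 / 15475 ≈ 0.159 mm per year.

0.159 mm per year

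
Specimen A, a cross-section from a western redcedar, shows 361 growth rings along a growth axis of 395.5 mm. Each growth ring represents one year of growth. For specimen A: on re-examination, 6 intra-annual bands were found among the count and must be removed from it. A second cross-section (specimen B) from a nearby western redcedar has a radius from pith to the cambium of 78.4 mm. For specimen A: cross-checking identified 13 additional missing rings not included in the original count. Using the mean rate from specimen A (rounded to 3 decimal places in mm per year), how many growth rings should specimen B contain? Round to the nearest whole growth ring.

73 growth rings

Specimen A: true growth ring count = 361 − 6 + 13 = 368.
A: 395.5 mm over 368 years gives 395.5 / 368 ≈ 1.075 mm per year.
Specimen B: 78.4 mm / 1.075 mm per year = 72.93 years ≈ 73 growth rings.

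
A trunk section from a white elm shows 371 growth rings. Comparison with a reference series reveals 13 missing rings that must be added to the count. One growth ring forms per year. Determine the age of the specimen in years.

Correcting the raw count gives 371 + 13 = 384 true growth rings.
At one growth ring per year, that is 384 years.

384 yr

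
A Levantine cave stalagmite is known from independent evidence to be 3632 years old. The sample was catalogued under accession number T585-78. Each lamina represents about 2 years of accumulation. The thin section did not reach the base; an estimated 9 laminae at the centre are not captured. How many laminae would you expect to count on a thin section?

Expected laminae: 3632 / 2 = 1816.
1816 − 9 missed = 1807 laminae expected in the prepared section.

1807 laminae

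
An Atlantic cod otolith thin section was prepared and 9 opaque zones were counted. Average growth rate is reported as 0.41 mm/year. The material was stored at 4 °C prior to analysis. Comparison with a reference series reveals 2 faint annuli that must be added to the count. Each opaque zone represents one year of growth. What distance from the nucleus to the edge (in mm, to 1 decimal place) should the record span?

True opaque zone count = 9 + 2 = 11.
Length ≈ 0.41 × 11 = 4.5 mm.

4.5 mm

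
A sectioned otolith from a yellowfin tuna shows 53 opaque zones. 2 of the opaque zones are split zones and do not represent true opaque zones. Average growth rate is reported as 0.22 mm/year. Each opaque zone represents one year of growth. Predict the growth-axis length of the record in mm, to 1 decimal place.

11.2 mm

True opaque zone count = 53 − 2 = 51.
Predicted length = 0.22 mm/year × 51 years = 11.2 mm.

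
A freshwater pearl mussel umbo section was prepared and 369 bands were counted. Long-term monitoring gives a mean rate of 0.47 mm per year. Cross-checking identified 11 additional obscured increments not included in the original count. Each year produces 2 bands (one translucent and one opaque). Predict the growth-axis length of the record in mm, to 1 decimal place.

After corrections the count is 369 + 11 = 380 bands.
380 bands at 2 per year is 380 / 2 = 190 years.
190 years at 0.47 mm/year gives 0.47 × 190 = 89.3 mm.

89.3 mm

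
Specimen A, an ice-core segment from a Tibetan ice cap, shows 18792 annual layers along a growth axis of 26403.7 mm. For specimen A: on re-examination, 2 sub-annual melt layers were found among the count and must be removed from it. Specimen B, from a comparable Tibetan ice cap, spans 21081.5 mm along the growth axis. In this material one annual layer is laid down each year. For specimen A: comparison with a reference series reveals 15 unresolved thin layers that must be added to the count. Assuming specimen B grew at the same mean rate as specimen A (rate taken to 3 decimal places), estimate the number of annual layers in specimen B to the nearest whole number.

Specimen A: after corrections the count is 18792 − 2 + 15 = 18805 annual layers.
A: 26403.7 mm over 18805 years gives 26403.7 / 18805 ≈ 1.404 mm/year.
B spans 21081.5 / 1.404 = 15015.31 years ≈ 15015 annual layers.

15015 annual layers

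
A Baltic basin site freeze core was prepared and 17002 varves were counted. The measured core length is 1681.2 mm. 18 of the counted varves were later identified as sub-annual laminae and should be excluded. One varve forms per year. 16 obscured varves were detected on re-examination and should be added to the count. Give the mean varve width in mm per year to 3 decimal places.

0.099 mm per year

Correcting the raw count gives 17002 − 18 + 16 = 17000 true varves.
Extension rate ≈ 1681.2 / 17000 = 0.099 mm per year.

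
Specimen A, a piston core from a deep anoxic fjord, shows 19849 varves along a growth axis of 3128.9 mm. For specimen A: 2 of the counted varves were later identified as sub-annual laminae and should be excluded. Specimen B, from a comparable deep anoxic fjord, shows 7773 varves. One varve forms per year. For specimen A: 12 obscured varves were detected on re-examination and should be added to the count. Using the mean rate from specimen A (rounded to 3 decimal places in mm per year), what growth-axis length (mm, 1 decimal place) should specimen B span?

1228.1 mm

Specimen A: true varve count = 19849 − 2 + 12 = 19859.
A: Mean rate = 3128.9 mm / 19859 years ≈ 0.158 mm/yr.
B's length ≈ 0.158 × 7773 = 1228.1 mm.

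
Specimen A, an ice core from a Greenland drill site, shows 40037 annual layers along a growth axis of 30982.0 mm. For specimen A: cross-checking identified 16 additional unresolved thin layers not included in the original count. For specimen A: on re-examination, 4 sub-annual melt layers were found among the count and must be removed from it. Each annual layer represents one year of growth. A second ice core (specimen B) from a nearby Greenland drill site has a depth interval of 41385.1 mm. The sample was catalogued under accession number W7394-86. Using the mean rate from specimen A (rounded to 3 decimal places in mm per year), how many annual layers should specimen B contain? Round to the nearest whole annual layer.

53469 annual layers

Specimen A: after corrections the count is 40037 − 4 + 16 = 40049 annual layers.
A: Extension rate ≈ 30982.0 / 40049 = 0.774 mm/year.
For B, 41385.1 / 0.774 = 53469.12 years ≈ 53469 annual layers.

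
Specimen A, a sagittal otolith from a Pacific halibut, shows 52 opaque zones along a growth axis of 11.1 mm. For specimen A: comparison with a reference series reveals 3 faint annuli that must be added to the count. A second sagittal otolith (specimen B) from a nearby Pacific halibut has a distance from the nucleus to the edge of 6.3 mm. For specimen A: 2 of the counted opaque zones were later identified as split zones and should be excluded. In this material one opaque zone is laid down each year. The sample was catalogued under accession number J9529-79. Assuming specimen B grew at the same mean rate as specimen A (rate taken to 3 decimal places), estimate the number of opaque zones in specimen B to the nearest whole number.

30 opaque zones

Specimen A: adjusted count: 52 − 2 + 3 = 53 opaque zones.
A: Extension rate ≈ 11.1 / 53 = 0.209 mm per year.
B spans 6.3 / 0.209 = 30.14 years ≈ 30 opaque zones.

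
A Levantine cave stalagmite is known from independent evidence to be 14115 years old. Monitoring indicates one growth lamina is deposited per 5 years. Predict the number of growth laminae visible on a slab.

Expected growth laminae: 14115 / 5 = 2823.
So 2823 growth laminae should be present.

2823 growth laminae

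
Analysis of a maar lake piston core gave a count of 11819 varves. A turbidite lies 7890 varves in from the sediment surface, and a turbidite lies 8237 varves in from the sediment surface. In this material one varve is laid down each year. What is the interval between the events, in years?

8237 − 7890 = 347 varves lie between the two events.
That is 347 years at one varve per year.

347 years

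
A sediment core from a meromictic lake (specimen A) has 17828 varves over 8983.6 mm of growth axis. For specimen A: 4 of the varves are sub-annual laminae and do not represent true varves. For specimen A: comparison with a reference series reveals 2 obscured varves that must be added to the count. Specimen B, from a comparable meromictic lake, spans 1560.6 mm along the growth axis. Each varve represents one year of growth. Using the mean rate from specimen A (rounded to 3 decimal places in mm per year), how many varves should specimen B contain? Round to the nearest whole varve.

Specimen A: adjusted count: 17828 − 4 + 2 = 17826 varves.
A: Mean rate = 8983.6 mm / 17826 years ≈ 0.504 mm/yr.
Specimen B: 1560.6 mm / 0.504 mm per year = 3096.43 years ≈ 3096 varves.

3096 varves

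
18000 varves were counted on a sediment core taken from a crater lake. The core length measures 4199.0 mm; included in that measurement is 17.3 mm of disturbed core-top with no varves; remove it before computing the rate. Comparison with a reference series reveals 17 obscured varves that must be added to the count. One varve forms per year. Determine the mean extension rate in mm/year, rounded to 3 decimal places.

After corrections the count is 18000 + 17 = 18017 varves.
Removing the 17.3 mm offcut leaves 4199.0 − 17.3 = 4181.7 mm.
4181.7 mm over 18017 years gives 4181.7 / 18017 ≈ 0.232 mm/year.

0.232 mm/year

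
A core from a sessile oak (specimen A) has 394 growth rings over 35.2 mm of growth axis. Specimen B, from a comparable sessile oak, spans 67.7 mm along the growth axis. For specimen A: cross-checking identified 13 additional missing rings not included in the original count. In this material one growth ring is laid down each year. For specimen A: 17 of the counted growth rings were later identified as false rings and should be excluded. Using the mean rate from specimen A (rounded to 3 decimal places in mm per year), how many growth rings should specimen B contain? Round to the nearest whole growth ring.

752 growth rings

Specimen A: true growth ring count = 394 − 17 + 13 = 390.
A: 35.2 mm over 390 years gives 35.2 / 390 ≈ 0.090 mm/yr.
Specimen B: 67.7 mm / 0.090 mm per year = 752.22 years ≈ 752 growth rings.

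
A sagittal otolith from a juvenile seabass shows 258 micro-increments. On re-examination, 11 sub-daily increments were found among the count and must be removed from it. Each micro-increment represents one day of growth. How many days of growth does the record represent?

247 days

True micro-increment count = 258 − 11 = 247.
With a one-to-one micro-increment periodicity this is 247 days.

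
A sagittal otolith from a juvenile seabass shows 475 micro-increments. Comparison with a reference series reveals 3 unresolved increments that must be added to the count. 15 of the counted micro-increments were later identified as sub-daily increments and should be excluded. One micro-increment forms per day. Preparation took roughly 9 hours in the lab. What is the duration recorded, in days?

True micro-increment count = 475 − 15 + 3 = 463.
At one micro-increment per day, that is 463 days.

463 d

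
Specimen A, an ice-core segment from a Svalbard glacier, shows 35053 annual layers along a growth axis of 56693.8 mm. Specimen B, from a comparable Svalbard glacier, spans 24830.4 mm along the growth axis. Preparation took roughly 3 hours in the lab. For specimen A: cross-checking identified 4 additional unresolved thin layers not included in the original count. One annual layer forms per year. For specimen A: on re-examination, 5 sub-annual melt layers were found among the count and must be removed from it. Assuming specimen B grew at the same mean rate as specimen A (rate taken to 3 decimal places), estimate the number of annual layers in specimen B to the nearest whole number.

Specimen A: adjusted count: 35053 − 5 + 4 = 35052 annual layers.
A: Extension rate ≈ 56693.8 / 35052 = 1.617 mm/year.
Specimen B: 24830.4 mm / 1.617 mm per year = 15355.84 years ≈ 15356 annual layers.

15356 annual layers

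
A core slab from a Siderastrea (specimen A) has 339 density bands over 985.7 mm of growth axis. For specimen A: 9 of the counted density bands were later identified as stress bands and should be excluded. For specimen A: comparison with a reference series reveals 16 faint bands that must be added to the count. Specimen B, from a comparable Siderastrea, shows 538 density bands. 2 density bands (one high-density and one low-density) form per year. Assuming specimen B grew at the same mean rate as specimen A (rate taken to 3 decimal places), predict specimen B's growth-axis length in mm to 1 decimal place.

Specimen A: after corrections the count is 339 − 9 + 16 = 346 density bands.
Specimen A: 346 density bands at 2 per year is 346 / 2 = 173 years.
A: Mean rate = 985.7 mm / 173 years ≈ 5.698 mm/yr.
Specimen B: with 2 density bands per year, 538 / 2 = 269 years. Length of B = 5.698 × 269 = 1532.8 mm.

1532.8 mm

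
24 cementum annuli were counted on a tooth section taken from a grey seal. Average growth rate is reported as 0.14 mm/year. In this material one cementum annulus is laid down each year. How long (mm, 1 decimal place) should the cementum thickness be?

3.4 mm

The record spans 24 years at 0.14 mm per year.
Predicted length = 0.14 mm/year × 24 years = 3.4 mm.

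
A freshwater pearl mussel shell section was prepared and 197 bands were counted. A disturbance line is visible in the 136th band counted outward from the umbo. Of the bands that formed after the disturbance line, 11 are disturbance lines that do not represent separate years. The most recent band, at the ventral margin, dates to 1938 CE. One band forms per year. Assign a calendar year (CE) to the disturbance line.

1888 CE

Between band 136 and the ventral margin there are 197 − 136 = 61 bands.
Removing the 11 false bands leaves 61 − 11 = 50 true bands beyond the disturbance line.
1938 − 50 = 1888 CE.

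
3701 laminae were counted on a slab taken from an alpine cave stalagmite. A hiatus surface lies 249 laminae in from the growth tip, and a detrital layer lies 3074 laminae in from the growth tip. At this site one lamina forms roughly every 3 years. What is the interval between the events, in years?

The two markers are separated by 3074 − 249 = 2825 laminae.
Multiplying by 3 years per lamina: 2825 × 3 = 8475 years.

8475 yr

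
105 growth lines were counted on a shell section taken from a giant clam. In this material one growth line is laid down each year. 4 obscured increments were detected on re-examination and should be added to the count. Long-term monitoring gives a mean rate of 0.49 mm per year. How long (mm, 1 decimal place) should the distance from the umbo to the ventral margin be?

Correcting the raw count gives 105 + 4 = 109 true growth lines.
109 years at 0.49 mm/year gives 0.49 × 109 = 53.4 mm.

53.4 mm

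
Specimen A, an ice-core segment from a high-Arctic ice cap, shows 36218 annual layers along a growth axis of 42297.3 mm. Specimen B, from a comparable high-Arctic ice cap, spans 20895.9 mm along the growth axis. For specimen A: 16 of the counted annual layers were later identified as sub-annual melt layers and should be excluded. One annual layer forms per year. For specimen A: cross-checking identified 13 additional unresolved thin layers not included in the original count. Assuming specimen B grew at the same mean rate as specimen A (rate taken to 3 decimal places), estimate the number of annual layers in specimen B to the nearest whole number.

17890 annual layers

Specimen A: adjusted count: 36218 − 16 + 13 = 36215 annual layers.
A: Extension rate ≈ 42297.3 / 36215 = 1.168 mm/yr.
B spans 20895.9 / 1.168 = 17890.33 years ≈ 17890 annual layers.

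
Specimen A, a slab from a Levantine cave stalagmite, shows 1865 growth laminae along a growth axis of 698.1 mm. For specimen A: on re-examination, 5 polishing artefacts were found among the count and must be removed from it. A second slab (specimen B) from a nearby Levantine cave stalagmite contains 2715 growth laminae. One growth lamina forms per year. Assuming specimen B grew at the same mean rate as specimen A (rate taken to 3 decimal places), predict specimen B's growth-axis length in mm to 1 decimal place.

Specimen A: after corrections the count is 1865 − 5 = 1860 growth laminae.
A: 698.1 mm over 1860 years gives 698.1 / 1860 ≈ 0.375 mm/year.
For B, 0.375 mm/year × 2715 years = 1018.1 mm.

1018.1 mm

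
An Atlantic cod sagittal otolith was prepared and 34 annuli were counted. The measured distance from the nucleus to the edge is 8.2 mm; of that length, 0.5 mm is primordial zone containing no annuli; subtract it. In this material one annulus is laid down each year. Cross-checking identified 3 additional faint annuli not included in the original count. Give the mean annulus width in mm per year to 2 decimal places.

0.21 mm per year

After corrections the count is 34 + 3 = 37 annuli.
Net length = 8.2 − 0.5 = 7.7 mm.
Mean rate = 7.7 mm / 37 years ≈ 0.21 mm per year.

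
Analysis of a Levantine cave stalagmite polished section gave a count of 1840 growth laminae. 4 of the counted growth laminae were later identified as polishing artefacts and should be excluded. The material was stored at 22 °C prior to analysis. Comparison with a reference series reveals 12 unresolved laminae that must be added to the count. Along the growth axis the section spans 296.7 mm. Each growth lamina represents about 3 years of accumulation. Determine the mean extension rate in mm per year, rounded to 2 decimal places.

True growth lamina count = 1840 − 4 + 12 = 1848.
1848 growth laminae at 3 years each span 1848 × 3 = 5544 years.
Mean rate = 296.7 mm / 5544 years ≈ 0.05 mm per year.

0.05 mm per year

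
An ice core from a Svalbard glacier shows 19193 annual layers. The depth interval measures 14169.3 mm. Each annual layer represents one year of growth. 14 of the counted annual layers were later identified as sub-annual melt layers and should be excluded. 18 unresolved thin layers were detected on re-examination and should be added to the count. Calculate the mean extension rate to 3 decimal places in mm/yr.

Adjusted count: 19193 − 14 + 18 = 19197 annual layers.
Extension rate ≈ 14169.3 / 19197 = 0.738 mm/yr.

0.738 mm/yr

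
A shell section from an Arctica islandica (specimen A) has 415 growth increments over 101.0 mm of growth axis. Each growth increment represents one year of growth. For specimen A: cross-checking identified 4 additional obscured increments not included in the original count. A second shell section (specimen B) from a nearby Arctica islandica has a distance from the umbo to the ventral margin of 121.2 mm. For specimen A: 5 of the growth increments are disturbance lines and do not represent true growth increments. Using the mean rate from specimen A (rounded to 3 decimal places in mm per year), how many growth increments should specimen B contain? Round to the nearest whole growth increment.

497 growth increments

Specimen A: true growth increment count = 415 − 5 + 4 = 414.
A: 101.0 mm over 414 years gives 101.0 / 414 ≈ 0.244 mm/yr.
For B, 121.2 / 0.244 = 496.72 years ≈ 497 growth increments.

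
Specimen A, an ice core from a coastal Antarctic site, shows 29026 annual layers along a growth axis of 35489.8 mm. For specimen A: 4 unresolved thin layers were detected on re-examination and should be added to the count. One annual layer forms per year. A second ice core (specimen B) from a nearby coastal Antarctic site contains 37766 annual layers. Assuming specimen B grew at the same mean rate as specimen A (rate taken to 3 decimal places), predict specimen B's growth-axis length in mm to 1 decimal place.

Specimen A: adjusted count: 29026 + 4 = 29030 annual layers.
A: Mean rate = 35489.8 mm / 29030 years ≈ 1.223 mm/yr.
Length of B = 1.223 × 37766 = 46187.8 mm.

46187.8 mm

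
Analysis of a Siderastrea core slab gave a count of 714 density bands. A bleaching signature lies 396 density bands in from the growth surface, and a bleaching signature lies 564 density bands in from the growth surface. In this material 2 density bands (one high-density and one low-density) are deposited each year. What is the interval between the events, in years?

84 yr

Separation: 564 − 396 = 168 density bands.
Dividing by 2 density bands per year: 168 / 2 = 84 years.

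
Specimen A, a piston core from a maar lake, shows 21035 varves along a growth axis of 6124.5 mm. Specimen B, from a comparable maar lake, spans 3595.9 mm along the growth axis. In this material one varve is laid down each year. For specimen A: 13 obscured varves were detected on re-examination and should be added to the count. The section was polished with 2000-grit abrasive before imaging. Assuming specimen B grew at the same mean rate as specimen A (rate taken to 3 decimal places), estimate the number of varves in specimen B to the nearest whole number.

Specimen A: adjusted count: 21035 + 13 = 21048 varves.
A: Mean rate = 6124.5 mm / 21048 years ≈ 0.291 mm/year.
B spans 3595.9 / 0.291 = 12357.04 years ≈ 12357 varves.

12357 varves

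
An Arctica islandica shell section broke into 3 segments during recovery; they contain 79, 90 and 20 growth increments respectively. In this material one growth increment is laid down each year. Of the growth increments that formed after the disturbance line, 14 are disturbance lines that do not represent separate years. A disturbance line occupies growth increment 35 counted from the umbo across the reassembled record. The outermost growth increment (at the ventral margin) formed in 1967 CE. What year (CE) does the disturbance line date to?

1827 CE

Total growth increments = 79 + 90 + 20 = 189.
189 − 35 = 154 growth increments lie beyond the disturbance line toward the ventral margin.
Excluding 14 false growth increments: 154 − 14 = 140.
Counting back 140 years from 1967 CE places the disturbance line in 1967 − 140 = 1827 CE.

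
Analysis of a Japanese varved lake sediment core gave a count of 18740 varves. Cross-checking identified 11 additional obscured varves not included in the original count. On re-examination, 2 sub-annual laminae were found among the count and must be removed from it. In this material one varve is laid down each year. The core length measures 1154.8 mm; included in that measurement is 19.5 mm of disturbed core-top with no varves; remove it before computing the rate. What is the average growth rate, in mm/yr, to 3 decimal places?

0.061 mm/yr

Correcting the raw count gives 18740 − 2 + 11 = 18749 true varves.
Removing the 19.5 mm offcut leaves 1154.8 − 19.5 = 1135.3 mm.
Extension rate ≈ 1135.3 / 18749 = 0.061 mm/yr.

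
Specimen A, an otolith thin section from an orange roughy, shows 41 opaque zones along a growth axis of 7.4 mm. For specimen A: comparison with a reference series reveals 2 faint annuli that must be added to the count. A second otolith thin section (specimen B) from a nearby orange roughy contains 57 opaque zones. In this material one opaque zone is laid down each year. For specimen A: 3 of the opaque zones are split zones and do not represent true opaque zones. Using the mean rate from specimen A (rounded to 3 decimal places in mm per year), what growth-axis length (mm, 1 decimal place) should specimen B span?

10.5 mm

Specimen A: true opaque zone count = 41 − 3 + 2 = 40.
A: 7.4 mm over 40 years gives 7.4 / 40 ≈ 0.185 mm/yr.
For B, 0.185 mm/year × 57 years = 10.5 mm.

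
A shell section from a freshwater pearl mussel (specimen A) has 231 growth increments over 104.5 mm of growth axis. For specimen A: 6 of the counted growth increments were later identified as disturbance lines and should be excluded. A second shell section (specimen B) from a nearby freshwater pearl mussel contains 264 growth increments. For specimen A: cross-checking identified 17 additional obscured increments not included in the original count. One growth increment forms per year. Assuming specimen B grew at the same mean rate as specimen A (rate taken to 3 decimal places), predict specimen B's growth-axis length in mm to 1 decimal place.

114.0 mm

Specimen A: true growth increment count = 231 − 6 + 17 = 242.
A: Mean rate = 104.5 mm / 242 years ≈ 0.432 mm/year.
For B, 0.432 mm/year × 264 years = 114.0 mm.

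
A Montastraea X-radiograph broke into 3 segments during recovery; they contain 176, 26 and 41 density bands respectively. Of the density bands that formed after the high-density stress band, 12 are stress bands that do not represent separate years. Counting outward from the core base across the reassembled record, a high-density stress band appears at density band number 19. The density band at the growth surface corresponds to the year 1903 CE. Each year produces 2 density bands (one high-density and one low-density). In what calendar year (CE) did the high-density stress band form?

Total density bands = 176 + 26 + 41 = 243.
Between density band 19 and the growth surface there are 243 − 19 = 224 density bands.
Excluding 12 false density bands: 224 − 12 = 212.
Dividing by 2 density bands per year: 212 / 2 = 106 years.
1903 − 106 = 1797 CE.

1797 CE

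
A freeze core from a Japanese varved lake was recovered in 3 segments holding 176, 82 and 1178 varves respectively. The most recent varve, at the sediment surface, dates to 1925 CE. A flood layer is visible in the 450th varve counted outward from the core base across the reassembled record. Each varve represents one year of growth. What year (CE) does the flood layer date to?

939 CE

Total varves = 176 + 82 + 1178 = 1436.
1436 − 450 = 986 varves lie beyond the flood layer toward the sediment surface.
The varve at the sediment surface is 1925 CE, so the flood layer dates to 1925 − 986 = 939 CE.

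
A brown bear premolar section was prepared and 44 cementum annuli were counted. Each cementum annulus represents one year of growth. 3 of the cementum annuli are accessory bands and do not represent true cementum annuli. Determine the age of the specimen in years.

41 years

True cementum annulus count = 44 − 3 = 41.
With a one-to-one cementum annulus periodicity this is 41 years.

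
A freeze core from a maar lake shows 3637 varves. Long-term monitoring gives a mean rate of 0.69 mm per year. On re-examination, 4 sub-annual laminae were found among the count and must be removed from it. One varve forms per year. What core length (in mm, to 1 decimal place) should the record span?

Adjusted count: 3637 − 4 = 3633 varves.
Predicted length = 0.69 mm/year × 3633 years = 2506.8 mm.

2506.8 mm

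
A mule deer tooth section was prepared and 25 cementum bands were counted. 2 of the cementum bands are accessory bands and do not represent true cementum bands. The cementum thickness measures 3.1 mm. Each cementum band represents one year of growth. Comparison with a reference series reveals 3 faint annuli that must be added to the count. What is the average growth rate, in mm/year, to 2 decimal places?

0.12 mm/year

True cementum band count = 25 − 2 + 3 = 26.
3.1 mm over 26 years gives 3.1 / 26 ≈ 0.12 mm/year.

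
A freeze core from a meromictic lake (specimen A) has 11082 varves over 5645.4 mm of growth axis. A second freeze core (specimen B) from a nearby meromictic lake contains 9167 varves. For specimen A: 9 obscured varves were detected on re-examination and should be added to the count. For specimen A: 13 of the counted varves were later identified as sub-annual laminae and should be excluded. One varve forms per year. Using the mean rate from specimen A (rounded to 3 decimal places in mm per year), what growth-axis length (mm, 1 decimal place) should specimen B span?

Specimen A: adjusted count: 11082 − 13 + 9 = 11078 varves.
A: 5645.4 mm over 11078 years gives 5645.4 / 11078 ≈ 0.510 mm/yr.
B's length ≈ 0.510 × 9167 = 4675.2 mm.

4675.2 mm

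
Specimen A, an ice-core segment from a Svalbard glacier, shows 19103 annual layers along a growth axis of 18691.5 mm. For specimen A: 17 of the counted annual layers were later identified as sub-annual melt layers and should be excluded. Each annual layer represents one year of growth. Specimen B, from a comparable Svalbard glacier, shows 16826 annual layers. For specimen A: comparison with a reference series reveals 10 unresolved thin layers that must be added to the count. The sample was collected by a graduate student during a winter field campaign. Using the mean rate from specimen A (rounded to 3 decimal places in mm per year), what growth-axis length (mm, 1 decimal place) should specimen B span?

16472.7 mm

Specimen A: correcting the raw count gives 19103 − 17 + 10 = 19096 true annual layers.
A: Mean rate = 18691.5 mm / 19096 years ≈ 0.979 mm/year.
For B, 0.979 mm/year × 16826 years = 16472.7 mm.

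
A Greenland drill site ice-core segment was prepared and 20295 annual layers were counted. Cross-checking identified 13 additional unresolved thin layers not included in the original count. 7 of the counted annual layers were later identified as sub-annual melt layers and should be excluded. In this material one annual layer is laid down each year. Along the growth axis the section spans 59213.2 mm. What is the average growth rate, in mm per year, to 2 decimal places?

2.92 mm per year

True annual layer count = 20295 − 7 + 13 = 20301.
Extension rate ≈ 59213.2 / 20301 = 2.92 mm per year.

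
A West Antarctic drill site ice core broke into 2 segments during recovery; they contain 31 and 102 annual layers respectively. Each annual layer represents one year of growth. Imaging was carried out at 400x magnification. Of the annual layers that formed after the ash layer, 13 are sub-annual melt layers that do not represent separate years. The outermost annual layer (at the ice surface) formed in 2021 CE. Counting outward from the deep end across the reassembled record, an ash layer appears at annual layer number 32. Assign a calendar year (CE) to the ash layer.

1933 CE

Total annual layers = 31 + 102 = 133.
133 − 32 = 101 annual layers lie beyond the ash layer toward the ice surface.
101 − 13 false = 88 true annual layers after the ash layer.
The annual layer at the ice surface is 2021 CE, so the ash layer dates to 2021 − 88 = 1933 CE.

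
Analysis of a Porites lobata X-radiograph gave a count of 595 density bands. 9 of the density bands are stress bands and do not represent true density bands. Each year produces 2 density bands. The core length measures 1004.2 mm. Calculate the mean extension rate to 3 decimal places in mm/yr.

3.427 mm/yr

True density band count = 595 − 9 = 586.
Dividing by 2 density bands per year: 586 / 2 = 293 years.
1004.2 mm over 293 years gives 1004.2 / 293 ≈ 3.427 mm/yr.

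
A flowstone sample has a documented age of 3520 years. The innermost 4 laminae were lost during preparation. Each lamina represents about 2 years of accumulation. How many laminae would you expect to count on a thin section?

Expected laminae: 3520 / 2 = 1760.
Less the 4 uncaptured laminae: 1760 − 4 = 1756.

1756 laminae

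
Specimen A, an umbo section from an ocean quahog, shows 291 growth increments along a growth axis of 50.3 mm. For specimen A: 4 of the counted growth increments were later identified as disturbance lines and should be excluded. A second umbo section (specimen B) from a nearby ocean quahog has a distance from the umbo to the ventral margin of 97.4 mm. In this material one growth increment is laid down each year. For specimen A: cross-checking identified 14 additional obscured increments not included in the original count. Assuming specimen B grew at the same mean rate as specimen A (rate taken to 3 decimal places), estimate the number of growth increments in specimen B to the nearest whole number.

583 growth increments

Specimen A: correcting the raw count gives 291 − 4 + 14 = 301 true growth increments.
A: Extension rate ≈ 50.3 / 301 = 0.167 mm per year.
B spans 97.4 / 0.167 = 583.23 years ≈ 583 growth increments.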